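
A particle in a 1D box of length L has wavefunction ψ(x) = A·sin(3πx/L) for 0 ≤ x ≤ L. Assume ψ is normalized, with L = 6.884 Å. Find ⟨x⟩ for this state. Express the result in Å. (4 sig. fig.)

The expectation value is the |ψ|²-weighted average of x: ∫ x|ψ|² dx.
The ratio of the moment integral to the normalization integral gives ⟨x⟩ = L/2.
With L = 6.884, ⟨x⟩ = 3.4420.

⟨x⟩ ≈ 3.442 Å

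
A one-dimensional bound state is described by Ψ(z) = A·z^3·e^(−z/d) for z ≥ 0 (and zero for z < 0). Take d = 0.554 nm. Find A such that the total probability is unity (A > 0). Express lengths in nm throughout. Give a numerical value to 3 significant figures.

A ≈ 3.33 nm^(-7/2)

We need A² ∫|f|² dz = 1, taking the integral from 0 to ∞.
Carrying out the integral gives A² · 45·d^7/8.
With d = 0.554: A² = 11.10 and A = 3.332.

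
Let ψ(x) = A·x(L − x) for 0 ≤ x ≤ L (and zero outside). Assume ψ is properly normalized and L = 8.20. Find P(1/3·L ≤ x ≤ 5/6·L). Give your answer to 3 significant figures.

P ≈ 0.755

|ψ|² is the probability density, so P = ∫_{1/3·L}^{5/6·L} |ψ|² dx.
With A² fixed by ∫|ψ|² = 1, i.e. A² = (L^5/30)^(−1), substitute and integrate.
Let u = x/L; then A² and the length scale cancel, so P = ∫_{1/3}^{5/6} u^2·(1 - u)^2 du ÷ ∫_{0}^{1} u^2·(1 - u)^2 du.
An antiderivative of u^2·(1 - u)^2 is u^3·(6·u^2 - 15·u + 10)/30; evaluating from 1/3 to 5/6 gives 163/6480, while the full integral is 1/30.
Taking the ratio, P = 163/216.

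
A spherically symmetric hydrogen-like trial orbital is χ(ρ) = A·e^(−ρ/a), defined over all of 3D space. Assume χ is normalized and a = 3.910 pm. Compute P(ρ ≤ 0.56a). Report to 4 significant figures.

P = ∫ |χ|² 4πρ² dρ over ρ ≤ 0.56a.
The full normalization integral is A²·[π·a^3] = 1, fixing A².
Let u = ρ/a; then A², 4π and the length scale all cancel, so P = ∫_{0}^{0.56} u^2·e^(-2·u) du ÷ ∫_{0}^{∞} u^2·e^(-2·u) du.
With ∫ u^2·e^(-2·u) du = -(2·u^2 + 2·u + 1)·e^(-2·u)/4 + C, the region integral is 1/4 - 1717·e^(-28/25)/2500 and the full one is 1/4.
The region integral divided by the full integral gives P = 0.10364.

P ≈ 0.1036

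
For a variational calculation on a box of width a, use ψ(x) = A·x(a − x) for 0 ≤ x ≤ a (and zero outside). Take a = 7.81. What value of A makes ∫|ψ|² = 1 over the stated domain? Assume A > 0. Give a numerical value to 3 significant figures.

A ≈ 0.0321

Require ∫ |ψ|² dx = 1 over the whole domain.
With ψ = A·x(a − x), the integral evaluates to A²·[a^5/30].
Hence A² = 1/[a^5/30].
With a = 7.81: A² = 0.001032 and A = 0.03213.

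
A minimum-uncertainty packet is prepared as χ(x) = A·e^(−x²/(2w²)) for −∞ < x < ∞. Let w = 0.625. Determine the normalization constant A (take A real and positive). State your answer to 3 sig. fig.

A ≈ 0.950

We need A² ∫|f|² dx = 1, taking the integral from −∞ to ∞.
Using the Gaussian integral ∫_{−∞}^{∞} e^(−αx²) dx = √(π/α), carrying out the integral gives A² · √(π)·w.
Hence A² = 1/[√(π)·w].
With w = 0.625: A² = 0.9027 and A = 0.9501.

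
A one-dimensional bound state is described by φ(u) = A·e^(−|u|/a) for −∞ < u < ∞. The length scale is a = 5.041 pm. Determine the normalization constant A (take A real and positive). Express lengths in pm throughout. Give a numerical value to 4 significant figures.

A ≈ 0.4454 pm^(-1/2)

The normalization condition is ∫|φ|² du = 1 from −∞ to ∞.
Recall ∫₀^∞ u^m e^(−u/β) du = m!·β^(m+1), carrying out the integral gives A² · a.
With a = 5.041: A² = 0.19837 and A = 0.44539.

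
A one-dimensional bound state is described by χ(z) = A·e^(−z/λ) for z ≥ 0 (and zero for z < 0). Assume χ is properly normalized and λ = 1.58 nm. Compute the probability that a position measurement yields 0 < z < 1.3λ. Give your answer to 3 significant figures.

|χ|² is the probability density, so P = ∫_{0}^{1.3λ} |χ|² dz.
Since A² = 1/(λ/2), this is the region integral divided by the full normalization integral.
In terms of u = z/λ (A² and the length scale cancel between numerator and denominator), P = [∫_{0}^{1.3} e^(-2·u) du] / [∫_{0}^{∞} e^(-2·u) du].
Using ∫ e^(-2·u) du = -e^(-2·u)/2, the numerator is 1/2 - e^(-13/5)/2 and the denominator is 1/2.
This works out to P = 0.9257.

P ≈ 0.926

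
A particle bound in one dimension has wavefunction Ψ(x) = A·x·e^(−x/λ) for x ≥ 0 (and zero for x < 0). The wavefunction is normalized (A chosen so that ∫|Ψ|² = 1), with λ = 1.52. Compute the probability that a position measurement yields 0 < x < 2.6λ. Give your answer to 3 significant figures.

The probability is P = ∫ |Ψ|² dx over [0, 2.6λ].
Since A² = 1/(λ^3/4), this is the region integral divided by the full normalization integral.
Let u = x/λ; then A² and the length scale cancel, so P = ∫_{0}^{2.6} u^2·e^(-2·u) du ÷ ∫_{0}^{∞} u^2·e^(-2·u) du.
An antiderivative of u^2·e^(-2·u) is -(2·u^2 + 2·u + 1)·e^(-2·u)/4; evaluating from 0 to 2.6 gives 1/4 - 493·e^(-26/5)/100, while the full integral is 1/4.
The result is P = 0.8912.

P ≈ 0.891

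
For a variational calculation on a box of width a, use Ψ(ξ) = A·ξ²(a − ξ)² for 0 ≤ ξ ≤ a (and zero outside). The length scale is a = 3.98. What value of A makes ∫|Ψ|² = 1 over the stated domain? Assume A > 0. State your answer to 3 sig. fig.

The normalization condition is ∫|Ψ|² dξ = 1 from 0 to a.
Expanding the polynomial and integrating term by term, with Ψ = A·ξ²(a − ξ)², the integral evaluates to A²·[a^9/630].
Plugging in a = 3.98 yields A = 0.05014.

A ≈ 0.0501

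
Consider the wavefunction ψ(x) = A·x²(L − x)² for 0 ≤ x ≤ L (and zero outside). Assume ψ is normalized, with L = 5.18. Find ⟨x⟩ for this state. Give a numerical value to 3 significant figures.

⟨x⟩ ≈ 2.59

⟨x⟩ = ∫ x |ψ|² dx over the full domain.
The ratio of the moment integral to the normalization integral gives ⟨x⟩ = L/2.
Putting L = 5.18 gives 2.590.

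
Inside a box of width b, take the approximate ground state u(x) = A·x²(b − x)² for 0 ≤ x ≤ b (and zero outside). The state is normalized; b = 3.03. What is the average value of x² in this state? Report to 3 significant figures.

⟨x^2⟩ ≈ 2.50

The expectation value is the |u|²-weighted average of x^2: ∫ x^2|u|² dx.
Since the A² factors cancel between numerator and denominator, ⟨x²⟩ = 3·b^2/11.
With b = 3.03, ⟨x^2⟩ = 2.504.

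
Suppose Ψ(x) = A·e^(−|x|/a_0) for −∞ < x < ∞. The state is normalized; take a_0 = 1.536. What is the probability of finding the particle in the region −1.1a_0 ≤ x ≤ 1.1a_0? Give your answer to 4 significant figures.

P ≈ 0.8892

P = ∫_{−1.1a_0}^{1.1a_0} |Ψ(x)|² dx.
With A² fixed by ∫|Ψ|² = 1, i.e. A² = (a_0)^(−1), substitute and integrate.
By symmetry take twice the x ≥ 0 contribution in numerator and denominator; the 2's cancel. Let u = x/a_0; then A² and the length scale cancel, so P = ∫_{0}^{1.1} e^(-2·u) du ÷ ∫_{0}^{∞} e^(-2·u) du.
Using ∫ e^(-2·u) du = -e^(-2·u)/2, the numerator is 1/2 - e^(-11/5)/2 and the denominator is 1/2.
Evaluating gives P = 0.88920.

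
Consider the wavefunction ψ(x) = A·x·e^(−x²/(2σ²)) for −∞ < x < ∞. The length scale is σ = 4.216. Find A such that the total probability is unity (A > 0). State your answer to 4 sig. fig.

Require ∫ |ψ|² dx = 1 over the whole domain.
Using the Gaussian integral ∫_{−∞}^{∞} e^(−αx²) dx = √(π/α), ∫|ψ|² dx = A²·(√(π)·σ^3/2).
Setting this equal to 1 gives A² = 1/(√(π)·σ^3/2).
Substituting σ = 4.216 gives A² = 0.015058, so A = 0.12271.

A ≈ 0.1227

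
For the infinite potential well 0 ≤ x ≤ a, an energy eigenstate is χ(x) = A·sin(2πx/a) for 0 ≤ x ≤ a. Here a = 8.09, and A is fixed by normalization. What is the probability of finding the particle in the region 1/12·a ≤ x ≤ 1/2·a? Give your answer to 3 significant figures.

P ≈ 0.486

|χ|² is the probability density, so P = ∫_{1/12·a}^{1/2·a} |χ|² dx.
The normalization integral ∫|χ|²dx over the whole domain equals a/2·A², and A² cancels in the ratio.
Substituting u = x/a, A² and the length scale cancel in the ratio: P = ∫_{1/12}^{1/2} sin(2·π·u)^2 du / ∫_{0}^{1} sin(2·π·u)^2 du.
An antiderivative of sin(2·π·u)^2 is u/2 - sin(4·π·u)/(8·π); evaluating from 1/12 to 1/2 gives √(3)/(16·π) + 5/24, while the full integral is 1/2.
Evaluating gives P = √(3)/(8·π) + 5/12.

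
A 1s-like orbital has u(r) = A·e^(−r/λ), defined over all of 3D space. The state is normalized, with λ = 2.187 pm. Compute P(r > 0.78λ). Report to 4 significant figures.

With dV = 4πr²dr, the probability is ∫|u|² dV over r > 0.78λ.
A² is fixed by ∫₀^∞ 4πr²|u|² dr = 1, i.e. A² = (π·λ^3)^(−1).
Substituting t = r/λ, A², 4π and the length scale all cancel in the ratio: P = ∫_{0.78}^{∞} t^2·e^(-2·t) dt / ∫_{0}^{∞} t^2·e^(-2·t) dt.
With ∫ t^2·e^(-2·t) dt = -(2·t^2 + 2·t + 1)·e^(-2·t)/4 + C, the region integral is 4721·e^(-39/25)/5000 and the full one is 1/4.
The region integral divided by the full integral gives P = 0.79364.

P ≈ 0.7936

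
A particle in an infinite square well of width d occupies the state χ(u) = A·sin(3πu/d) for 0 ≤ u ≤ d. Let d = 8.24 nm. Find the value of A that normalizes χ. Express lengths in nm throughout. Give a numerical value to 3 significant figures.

Normalization requires ∫|χ|² du = 1, integrated from 0 to d.
With χ = A·sin(3πu/d), the integral evaluates to A²·[d/2].
So A² = (d/2)^(−1).
Plugging in d = 8.24 yields A = 0.4927.

A ≈ 0.493 nm^(-1/2)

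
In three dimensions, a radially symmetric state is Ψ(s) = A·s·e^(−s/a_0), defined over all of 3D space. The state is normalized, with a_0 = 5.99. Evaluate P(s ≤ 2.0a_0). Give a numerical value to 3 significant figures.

P ≈ 0.371

P = ∫ |Ψ|² 4πs² ds over s ≤ 2.0a_0.
The full normalization integral is A²·[3·π·a_0^5] = 1, fixing A².
Substituting u = s/a_0, A², 4π and the length scale all cancel in the ratio: P = ∫_{0}^{2.0} u^4·e^(-2·u) du / ∫_{0}^{∞} u^4·e^(-2·u) du.
Using ∫ u^4·e^(-2·u) du = -(u^4/2 + u^3 + 3·u^2/2 + 3·u/2 + 3/4)·e^(-2·u), the numerator is 3/4 - 103·e^(-4)/4 and the denominator is 3/4.
Taking the ratio yields P = 0.3712.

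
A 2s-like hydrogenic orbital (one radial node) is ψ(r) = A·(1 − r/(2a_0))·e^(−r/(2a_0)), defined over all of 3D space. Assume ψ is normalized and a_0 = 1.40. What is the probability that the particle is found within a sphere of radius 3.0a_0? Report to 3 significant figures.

With dV = 4πr²dr, the probability is ∫|ψ|² dV over r ≤ 3.0a_0.
A² is fixed by ∫₀^∞ 4πr²|ψ|² dr = 1, i.e. A² = (8·π·a_0^3)^(−1).
Let u = r/a_0; then A², 4π and the length scale all cancel, so P = ∫_{0}^{3.0} u^2·(1 - u/2)^2·e^(-u) du ÷ ∫_{0}^{∞} u^2·(1 - u/2)^2·e^(-u) du.
Using ∫ u^2·(1 - u/2)^2·e^(-u) du = -(u^4/4 + u^2 + 2·u + 2)·e^(-u), the numerator is 2 - 149·e^(-3)/4 and the denominator is 2.
Taking the ratio yields P = 0.07272.

P ≈ 0.0727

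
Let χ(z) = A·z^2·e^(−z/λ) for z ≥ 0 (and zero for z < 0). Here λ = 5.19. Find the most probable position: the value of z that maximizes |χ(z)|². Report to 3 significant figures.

z ≈ 10.4

Differentiate |χ(z)|² with respect to z and set to zero.
Solving yields z = 2·λ.
With λ = 5.19, the most probable position is 10.38.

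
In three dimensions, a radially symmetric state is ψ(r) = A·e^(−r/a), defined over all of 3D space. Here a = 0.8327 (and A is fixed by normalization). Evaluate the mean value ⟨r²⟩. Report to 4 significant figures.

⟨r^2⟩ ≈ 2.080

By definition ⟨r²⟩ = ∫ r^2 |ψ(r)|² 4πr² dr.
The ratio of the moment integral to the normalization integral gives ⟨r²⟩ = 3·a^2.
Putting a = 0.8327 gives 2.0802.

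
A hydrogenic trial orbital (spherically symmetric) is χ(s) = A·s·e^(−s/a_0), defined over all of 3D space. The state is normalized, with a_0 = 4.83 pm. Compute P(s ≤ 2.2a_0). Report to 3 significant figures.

P ≈ 0.449

With dV = 4πs²ds, the probability is ∫|χ|² dV over s ≤ 2.2a_0.
Normalization gives A² = 1/(3·π·a_0^5).
In terms of u = s/a_0 (A², 4π and the length scale all cancel between numerator and denominator), P = [∫_{0}^{2.2} u^4·e^(-2·u) du] / [∫_{0}^{∞} u^4·e^(-2·u) du].
Using ∫ u^4·e^(-2·u) du = -(u^4/2 + u^3 + 3·u^2/2 + 3·u/2 + 3/4)·e^(-2·u), the numerator is ≈ 0.33661 and the denominator is 3/4.
This evaluates to P = 0.4488.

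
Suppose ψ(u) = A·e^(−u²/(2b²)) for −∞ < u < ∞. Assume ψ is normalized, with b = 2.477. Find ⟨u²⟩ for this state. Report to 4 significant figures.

⟨u²⟩ = ∫ u^2 |ψ|² du over the full domain.
The ratio of the moment integral to the normalization integral gives ⟨u²⟩ = b^2/2.
With b = 2.477, ⟨u^2⟩ = 3.0678.

⟨u^2⟩ ≈ 3.068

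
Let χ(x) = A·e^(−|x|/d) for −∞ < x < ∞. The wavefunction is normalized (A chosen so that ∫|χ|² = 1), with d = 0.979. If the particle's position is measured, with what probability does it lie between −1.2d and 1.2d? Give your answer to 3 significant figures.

|χ|² is the probability density, so P = ∫_{−1.2d}^{1.2d} |χ|² dx.
The normalization integral ∫|χ|²dx over the whole domain equals d·A², and A² cancels in the ratio.
By symmetry take twice the x ≥ 0 contribution in numerator and denominator; the 2's cancel. Substituting u = x/d, A² and the length scale cancel in the ratio: P = ∫_{0}^{1.2} e^(-2·u) du / ∫_{0}^{∞} e^(-2·u) du.
An antiderivative of e^(-2·u) is -e^(-2·u)/2; evaluating from 0 to 1.2 gives 1/2 - e^(-12/5)/2, while the full integral is 1/2.
The result is P = 0.9093.

P ≈ 0.909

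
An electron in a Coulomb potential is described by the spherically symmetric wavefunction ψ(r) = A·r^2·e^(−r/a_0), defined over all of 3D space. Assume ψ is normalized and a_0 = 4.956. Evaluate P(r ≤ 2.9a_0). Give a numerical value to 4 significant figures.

P = ∫ |ψ|² 4πr² dr over r ≤ 2.9a_0.
The full normalization integral is A²·[45·π·a_0^7/2] = 1, fixing A².
In terms of u = r/a_0 (A², 4π and the length scale all cancel between numerator and denominator), P = [∫_{0}^{2.9} u^6·e^(-2·u) du] / [∫_{0}^{∞} u^6·e^(-2·u) du].
With ∫ u^6·e^(-2·u) du = -(4·u^6 + 12·u^5 + 30·u^4 + 60·u^3 + 90·u^2 + 90·u + 45)·e^(-2·u)/8 + C, the region integral is ≈ 2.03405 and the full one is 45/8.
The region integral divided by the full integral gives P = 0.36161.

P ≈ 0.3616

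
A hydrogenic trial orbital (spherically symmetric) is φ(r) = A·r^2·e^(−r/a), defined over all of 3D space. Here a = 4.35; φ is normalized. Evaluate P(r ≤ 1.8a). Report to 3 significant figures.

With dV = 4πr²dr, the probability is ∫|φ|² dV over r ≤ 1.8a.
A² is fixed by ∫₀^∞ 4πr²|φ|² dr = 1, i.e. A² = (45·π·a^7/2)^(−1).
Substituting u = r/a, A², 4π and the length scale all cancel in the ratio: P = ∫_{0}^{1.8} u^6·e^(-2·u) du / ∫_{0}^{∞} u^6·e^(-2·u) du.
Using ∫ u^6·e^(-2·u) du = -(4·u^6 + 12·u^5 + 30·u^4 + 60·u^3 + 90·u^2 + 90·u + 45)·e^(-2·u)/8, the numerator is ≈ 0.41216 and the denominator is 45/8.
Taking the ratio yields P = 0.07327.

P ≈ 0.0733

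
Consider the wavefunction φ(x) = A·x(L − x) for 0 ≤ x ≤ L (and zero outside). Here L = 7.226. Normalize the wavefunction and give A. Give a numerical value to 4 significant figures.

Require ∫ |φ|² dx = 1 over the whole domain.
Expanding the polynomial and integrating term by term, ∫|φ|² dx = A²·(L^5/30).
Hence A² = 1/[L^5/30].
Substituting L = 7.226 gives A² = 0.0015228, so A = 0.039023.

A ≈ 0.03902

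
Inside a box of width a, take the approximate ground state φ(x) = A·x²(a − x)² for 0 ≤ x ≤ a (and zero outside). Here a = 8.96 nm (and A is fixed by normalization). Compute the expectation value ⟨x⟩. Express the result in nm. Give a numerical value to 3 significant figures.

⟨x⟩ ≈ 4.48 nm

The expectation value is the |φ|²-weighted average of x: ∫ x|φ|² dx.
Expanding the polynomial and integrating term by term, since the A² factors cancel between numerator and denominator, ⟨x⟩ = a/2.
Putting a = 8.96 gives 4.480.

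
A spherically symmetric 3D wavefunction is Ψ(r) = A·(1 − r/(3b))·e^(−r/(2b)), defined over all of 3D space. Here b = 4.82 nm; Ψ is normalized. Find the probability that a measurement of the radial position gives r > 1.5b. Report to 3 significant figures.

P ≈ 0.746

P = ∫ |Ψ|² 4πr² dr over r > 1.5b.
Normalization gives A² = 1/(8·π·b^3/3).
Substituting u = r/b, A², 4π and the length scale all cancel in the ratio: P = ∫_{1.5}^{∞} u^2·(1 - u/3)^2·e^(-u) du / ∫_{0}^{∞} u^2·(1 - u/3)^2·e^(-u) du.
With ∫ u^2·(1 - u/3)^2·e^(-u) du = (-u^4 + 2·u^3 - 3·u^2 - 6·u - 6)·e^(-u)/9 + C, the region integral is 107·e^(-3/2)/48 and the full one is 2/3.
Taking the ratio yields P = 0.7461.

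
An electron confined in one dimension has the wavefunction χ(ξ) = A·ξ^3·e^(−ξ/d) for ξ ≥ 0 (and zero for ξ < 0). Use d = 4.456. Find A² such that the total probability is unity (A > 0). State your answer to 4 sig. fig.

A^2 ≈ 0.000005096

The normalization condition is ∫|χ|² dξ = 1 from 0 to ∞.
The integral (without the A² prefactor) comes out to 45·d^7/8.
Setting this equal to 1 gives A² = 1/(45·d^7/8).
Plugging in d = 4.456 yields A = 0.0022575.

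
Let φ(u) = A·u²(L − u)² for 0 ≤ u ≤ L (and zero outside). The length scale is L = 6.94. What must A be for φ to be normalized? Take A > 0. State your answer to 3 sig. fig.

A ≈ 0.00411

We need A² ∫|f|² du = 1, taking the integral from 0 to L.
The integral (without the A² prefactor) comes out to L^9/630.
Setting this equal to 1 gives A² = 1/(L^9/630).
Substituting L = 6.94 gives A² = 0.00001687, so A = 0.004107.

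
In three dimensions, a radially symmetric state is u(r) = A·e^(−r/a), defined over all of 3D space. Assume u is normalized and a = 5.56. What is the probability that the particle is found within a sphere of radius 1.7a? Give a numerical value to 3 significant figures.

Integrate the radial probability density 4πr²|u|² over r ≤ 1.7a.
Normalization gives A² = 1/(π·a^3).
Substituting t = r/a, A², 4π and the length scale all cancel in the ratio: P = ∫_{0}^{1.7} t^2·e^(-2·t) dt / ∫_{0}^{∞} t^2·e^(-2·t) dt.
Using ∫ t^2·e^(-2·t) dt = -(2·t^2 + 2·t + 1)·e^(-2·t)/4, the numerator is 1/4 - 509·e^(-17/5)/200 and the denominator is 1/4.
This evaluates to P = 0.6603.

P ≈ 0.660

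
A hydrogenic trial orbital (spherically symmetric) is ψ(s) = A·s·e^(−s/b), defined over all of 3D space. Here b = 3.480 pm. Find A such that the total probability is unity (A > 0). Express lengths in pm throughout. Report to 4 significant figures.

A ≈ 0.01442 pm^(-5/2)

Normalization requires ∫|ψ|² 4πs² ds = 1, integrated from 0 to ∞.
In 3D with spherical symmetry the volume element is 4πs² ds.
The integral (without the A² prefactor) comes out to 3·π·b^5.
Hence A² = 1/[3·π·b^5].
With b = 3.480: A² = 0.00020789 and A = 0.014418.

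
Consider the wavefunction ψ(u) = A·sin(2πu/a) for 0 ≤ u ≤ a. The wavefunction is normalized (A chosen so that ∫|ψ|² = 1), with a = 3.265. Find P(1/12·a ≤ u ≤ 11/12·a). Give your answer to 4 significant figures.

P ≈ 0.9712

|ψ|² is the probability density, so P = ∫_{1/12·a}^{11/12·a} |ψ|² du.
With A² fixed by ∫|ψ|² = 1, i.e. A² = (a/2)^(−1), substitute and integrate.
In terms of t = u/a (A² and the length scale cancel between numerator and denominator), P = [∫_{1/12}^{11/12} sin(2·π·t)^2 dt] / [∫_{0}^{1} sin(2·π·t)^2 dt].
Using ∫ sin(2·π·t)^2 dt = t/2 - sin(4·π·t)/(8·π), the numerator is √(3)/(8·π) + 5/12 and the denominator is 1/2.
This works out to P = √(3)/(4·π) + 5/6.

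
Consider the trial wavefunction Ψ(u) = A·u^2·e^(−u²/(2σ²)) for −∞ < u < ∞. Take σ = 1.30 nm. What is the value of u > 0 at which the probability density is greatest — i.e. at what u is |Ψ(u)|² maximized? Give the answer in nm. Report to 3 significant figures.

u ≈ 1.84 nm

The maximum of |Ψ(u)|² occurs where its derivative vanishes.
Solving yields u = √(2)·σ.
With σ = 1.30, the value of u > 0 at which the probability density is greatest is 1.838 nm.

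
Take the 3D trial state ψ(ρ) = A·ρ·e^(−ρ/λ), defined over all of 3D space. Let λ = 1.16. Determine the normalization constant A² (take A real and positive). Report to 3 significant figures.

The normalization condition is ∫|ψ|² 4πρ² dρ = 1 from 0 to ∞.
(Spherical symmetry: dV = 4πρ² dρ.)
With ∫₀^∞ ρ^4 e^(−αρ) dρ = 4!/α^5, carrying out the integral gives A² · 3·π·λ^5.
Setting this equal to 1 gives A² = 1/(3·π·λ^5).
With λ = 1.16: A² = 0.05052 and A = 0.2248.

A^2 ≈ 0.0505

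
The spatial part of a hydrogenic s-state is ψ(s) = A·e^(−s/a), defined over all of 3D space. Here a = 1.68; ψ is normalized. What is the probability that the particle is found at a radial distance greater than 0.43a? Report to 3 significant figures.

Integrate the radial probability density 4πs²|ψ|² over s > 0.43a.
A² is fixed by ∫₀^∞ 4πs²|ψ|² ds = 1, i.e. A² = (π·a^3)^(−1).
Substituting u = s/a, A², 4π and the length scale all cancel in the ratio: P = ∫_{0.43}^{∞} u^2·e^(-2·u) du / ∫_{0}^{∞} u^2·e^(-2·u) du.
Using ∫ u^2·e^(-2·u) du = -(2·u^2 + 2·u + 1)·e^(-2·u)/4, the numerator is ≈ 0.23589 and the denominator is 1/4.
This evaluates to P = 0.9436.

P ≈ 0.944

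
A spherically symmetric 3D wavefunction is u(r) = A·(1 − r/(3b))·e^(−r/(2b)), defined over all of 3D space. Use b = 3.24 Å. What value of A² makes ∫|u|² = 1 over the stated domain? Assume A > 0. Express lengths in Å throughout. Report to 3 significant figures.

Require ∫ |u|² 4πr² dr = 1 over the whole domain.
Using ∫₀^∞ rⁿ e^(−αr) dr = n!/αⁿ⁺¹, carrying out the integral gives A² · 8·π·b^3/3.
Setting this equal to 1 gives A² = 1/(8·π·b^3/3).
Plugging in b = 3.24 yields A = 0.05924.

A^2 ≈ 0.00351 Å^(-3)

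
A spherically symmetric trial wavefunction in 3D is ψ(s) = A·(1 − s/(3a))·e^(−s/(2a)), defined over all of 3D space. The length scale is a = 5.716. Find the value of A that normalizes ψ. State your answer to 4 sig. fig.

A ≈ 0.02528

Normalization requires ∫|ψ|² 4πs² ds = 1, integrated from 0 to ∞.
In 3D with spherical symmetry the volume element is 4πs² ds.
The integral (without the A² prefactor) comes out to 8·π·a^3/3.
Hence A² = 1/[8·π·a^3/3].
With a = 5.716: A² = 0.00063915 and A = 0.025281.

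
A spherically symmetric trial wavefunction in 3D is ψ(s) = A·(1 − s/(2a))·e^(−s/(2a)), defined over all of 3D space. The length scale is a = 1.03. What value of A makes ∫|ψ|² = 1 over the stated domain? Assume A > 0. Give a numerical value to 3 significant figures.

We need A² ∫|f|² 4πs² ds = 1, taking the integral from 0 to ∞.
With ψ = A·(1 − s/(2a))·e^(−s/(2a)), the integral evaluates to A²·[8·π·a^3].
So A² = (8·π·a^3)^(−1).
Substituting a = 1.03 gives A² = 0.03641, so A = 0.1908.

A ≈ 0.191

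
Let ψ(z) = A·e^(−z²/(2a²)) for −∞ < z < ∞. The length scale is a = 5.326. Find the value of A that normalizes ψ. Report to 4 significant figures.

A ≈ 0.3255

We need A² ∫|f|² dz = 1, taking the integral from −∞ to ∞.
With ψ = A·e^(−z²/(2a²)), the integral evaluates to A²·[√(π)·a].
So A² = (√(π)·a)^(−1).
Substituting a = 5.326 gives A² = 0.10593, so A = 0.32547.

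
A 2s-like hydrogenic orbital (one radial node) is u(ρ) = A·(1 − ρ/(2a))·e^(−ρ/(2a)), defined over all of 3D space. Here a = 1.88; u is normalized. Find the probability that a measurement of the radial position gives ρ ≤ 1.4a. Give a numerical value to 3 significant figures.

P ≈ 0.0481

Integrate the radial probability density 4πρ²|u|² over ρ ≤ 1.4a.
The full normalization integral is A²·[8·π·a^3] = 1, fixing A².
Let t = ρ/a; then A², 4π and the length scale all cancel, so P = ∫_{0}^{1.4} t^2·(1 - t/2)^2·e^(-t) dt ÷ ∫_{0}^{∞} t^2·(1 - t/2)^2·e^(-t) dt.
An antiderivative of t^2·(1 - t/2)^2·e^(-t) is -(t^4/4 + t^2 + 2·t + 2)·e^(-t); evaluating from 0 to 1.4 gives ≈ 0.096173, while the full integral is 2.
The region integral divided by the full integral gives P = 0.04809.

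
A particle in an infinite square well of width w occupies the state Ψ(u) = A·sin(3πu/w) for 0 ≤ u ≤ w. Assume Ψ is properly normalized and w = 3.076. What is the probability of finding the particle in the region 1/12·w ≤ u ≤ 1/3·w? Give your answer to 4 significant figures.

The probability is P = ∫ |Ψ|² du over [1/12·w, 1/3·w].
The normalization integral ∫|Ψ|²du over the whole domain equals w/2·A², and A² cancels in the ratio.
Substituting t = u/w, A² and the length scale cancel in the ratio: P = ∫_{1/12}^{1/3} sin(3·π·t)^2 dt / ∫_{0}^{1} sin(3·π·t)^2 dt.
An antiderivative of sin(3·π·t)^2 is t/2 - sin(6·π·t)/(12·π); evaluating from 1/12 to 1/3 gives 1/(12·π) + 1/8, while the full integral is 1/2.
The result is P = (2 + 3·π)/(12·π).

P ≈ 0.3031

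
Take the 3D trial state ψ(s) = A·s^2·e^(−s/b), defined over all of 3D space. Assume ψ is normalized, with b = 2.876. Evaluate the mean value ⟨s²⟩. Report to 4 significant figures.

⟨s^2⟩ ≈ 115.8

⟨s²⟩ = ∫ s^2 |ψ|² 4πs² ds over the full domain.
Using ∫₀^∞ sⁿ e^(−αs) ds = n!/αⁿ⁺¹, the ratio of the moment integral to the normalization integral gives ⟨s²⟩ = 14·b^2.
With b = 2.876, ⟨s^2⟩ = 115.80.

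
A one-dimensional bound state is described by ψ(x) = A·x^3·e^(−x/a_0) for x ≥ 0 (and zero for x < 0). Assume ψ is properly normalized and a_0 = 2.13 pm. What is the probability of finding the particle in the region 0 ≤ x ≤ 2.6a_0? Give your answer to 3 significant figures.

P ≈ 0.268

P = ∫_{0}^{2.6a_0} |ψ(x)|² dx.
With A² fixed by ∫|ψ|² = 1, i.e. A² = (45·a_0^7/8)^(−1), substitute and integrate.
Let u = x/a_0; then A² and the length scale cancel, so P = ∫_{0}^{2.6} u^6·e^(-2·u) du ÷ ∫_{0}^{∞} u^6·e^(-2·u) du.
An antiderivative of u^6·e^(-2·u) is -(4·u^6 + 12·u^5 + 30·u^4 + 60·u^3 + 90·u^2 + 90·u + 45)·e^(-2·u)/8; evaluating from 0 to 2.6 gives ≈ 1.5053, while the full integral is 45/8.
Taking the ratio, P = 0.2676.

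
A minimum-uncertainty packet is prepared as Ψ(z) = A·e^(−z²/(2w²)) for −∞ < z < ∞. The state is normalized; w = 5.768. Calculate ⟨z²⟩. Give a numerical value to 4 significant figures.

⟨z^2⟩ ≈ 16.63

The expectation value is the |Ψ|²-weighted average of z^2: ∫ z^2|Ψ|² dz.
Differentiating ∫e^(−αz²) dz = √(π/α) under α to get the higher moments, the ratio of the moment integral to the normalization integral gives ⟨z²⟩ = w^2/2.
With w = 5.768, ⟨z^2⟩ = 16.635.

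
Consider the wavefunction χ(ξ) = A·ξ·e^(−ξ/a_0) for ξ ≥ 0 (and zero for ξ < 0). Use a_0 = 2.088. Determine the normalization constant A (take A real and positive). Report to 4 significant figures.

A ≈ 0.6629

Normalization requires ∫|χ|² dξ = 1, integrated from 0 to ∞.
∫|χ|² dξ = A²·(a_0^3/4).
Hence A² = 1/[a_0^3/4].
Plugging in a_0 = 2.088 yields A = 0.66288.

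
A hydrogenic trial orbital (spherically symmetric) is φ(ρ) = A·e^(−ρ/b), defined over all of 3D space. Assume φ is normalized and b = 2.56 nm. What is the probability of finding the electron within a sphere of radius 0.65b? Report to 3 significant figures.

P ≈ 0.143

Integrate the radial probability density 4πρ²|φ|² over ρ ≤ 0.65b.
Normalization gives A² = 1/(π·b^3).
Let u = ρ/b; then A², 4π and the length scale all cancel, so P = ∫_{0}^{0.65} u^2·e^(-2·u) du ÷ ∫_{0}^{∞} u^2·e^(-2·u) du.
With ∫ u^2·e^(-2·u) du = -(2·u^2 + 2·u + 1)·e^(-2·u)/4 + C, the region integral is 1/4 - 629·e^(-13/10)/800 and the full one is 1/4.
Taking the ratio yields P = 0.1429.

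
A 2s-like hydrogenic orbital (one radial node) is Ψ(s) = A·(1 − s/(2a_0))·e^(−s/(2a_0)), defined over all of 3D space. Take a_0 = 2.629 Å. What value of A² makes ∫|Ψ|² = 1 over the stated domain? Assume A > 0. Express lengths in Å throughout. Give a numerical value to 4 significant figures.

The normalization condition is ∫|Ψ|² 4πs² ds = 1 from 0 to ∞.
With ∫₀^∞ s^4 e^(−αs) ds = 4!/α^5, the integral (without the A² prefactor) comes out to 8·π·a_0^3.
So A² = (8·π·a_0^3)^(−1).
With a_0 = 2.629: A² = 0.0021897 and A = 0.046794.

A^2 ≈ 0.002190 Å^(-3)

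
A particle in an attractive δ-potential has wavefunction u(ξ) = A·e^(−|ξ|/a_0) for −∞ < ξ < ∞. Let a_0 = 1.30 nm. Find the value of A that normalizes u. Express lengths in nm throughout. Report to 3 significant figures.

A ≈ 0.877 nm^(-1/2)

Require ∫ |u|² dξ = 1 over the whole domain.
With ∫₀^∞ ξ^0 e^(−αξ) dξ = 0!/α^1, ∫|u|² dξ = A²·(a_0).
So A² = (a_0)^(−1).
Plugging in a_0 = 1.30 yields A = 0.8771.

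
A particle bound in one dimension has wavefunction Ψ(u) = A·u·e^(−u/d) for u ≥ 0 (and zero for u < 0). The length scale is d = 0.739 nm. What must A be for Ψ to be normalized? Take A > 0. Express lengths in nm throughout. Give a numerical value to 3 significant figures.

The normalization condition is ∫|Ψ|² du = 1 from 0 to ∞.
Carrying out the integral gives A² · d^3/4.
Hence A² = 1/[d^3/4].
Substituting d = 0.739 gives A² = 9.911, so A = 3.148.

A ≈ 3.15 nm^(-3/2)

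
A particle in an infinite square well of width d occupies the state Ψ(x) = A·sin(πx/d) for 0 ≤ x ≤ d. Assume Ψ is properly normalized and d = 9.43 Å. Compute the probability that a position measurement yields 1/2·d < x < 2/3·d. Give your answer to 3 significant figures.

P ≈ 0.304

|Ψ|² is the probability density, so P = ∫_{1/2·d}^{2/3·d} |Ψ|² dx.
With A² fixed by ∫|Ψ|² = 1, i.e. A² = (d/2)^(−1), substitute and integrate.
In terms of u = x/d (A² and the length scale cancel between numerator and denominator), P = [∫_{1/2}^{2/3} sin(π·u)^2 du] / [∫_{0}^{1} sin(π·u)^2 du].
Using ∫ sin(π·u)^2 du = u/2 - sin(2·π·u)/(4·π), the numerator is √(3)/(8·π) + 1/12 and the denominator is 1/2.
Evaluating gives P = (√(3)/4 + π/6)/π.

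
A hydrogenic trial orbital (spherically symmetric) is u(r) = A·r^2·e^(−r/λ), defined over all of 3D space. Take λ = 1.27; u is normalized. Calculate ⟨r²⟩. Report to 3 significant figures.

⟨r^2⟩ ≈ 22.6

The expectation value is the |u|²-weighted average of r^2: ∫ r^2|u|² 4πr² dr.
Recall ∫₀^∞ r^m e^(−r/β) dr = m!·β^(m+1), since the A² factors cancel between numerator and denominator, ⟨r²⟩ = 14·λ^2.
Putting λ = 1.27 gives 22.58.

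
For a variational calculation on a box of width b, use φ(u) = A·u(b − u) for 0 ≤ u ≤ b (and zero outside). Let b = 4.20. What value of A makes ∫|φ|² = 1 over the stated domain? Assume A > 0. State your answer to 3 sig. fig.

Require ∫ |φ|² du = 1 over the whole domain.
Expanding the polynomial and integrating term by term, carrying out the integral gives A² · b^5/30.
With b = 4.20: A² = 0.02295 and A = 0.1515.

A ≈ 0.152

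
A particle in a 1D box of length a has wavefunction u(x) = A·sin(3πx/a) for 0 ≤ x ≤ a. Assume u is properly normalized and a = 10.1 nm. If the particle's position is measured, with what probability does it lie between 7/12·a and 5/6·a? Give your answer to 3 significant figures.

P = ∫_{7/12·a}^{5/6·a} |u(x)|² dx.
The normalization integral ∫|u|²dx over the whole domain equals a/2·A², and A² cancels in the ratio.
Let t = x/a; then A² and the length scale cancel, so P = ∫_{7/12}^{5/6} sin(3·π·t)^2 dt ÷ ∫_{0}^{1} sin(3·π·t)^2 dt.
Using ∫ sin(3·π·t)^2 dt = t/2 - sin(6·π·t)/(12·π), the numerator is 1/8 - 1/(12·π) and the denominator is 1/2.
Evaluating gives P = (-2 + 3·π)/(12·π).

P ≈ 0.197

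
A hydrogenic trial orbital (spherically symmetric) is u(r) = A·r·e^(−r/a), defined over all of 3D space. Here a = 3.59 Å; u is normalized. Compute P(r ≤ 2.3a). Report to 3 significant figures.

P ≈ 0.487

P = ∫ |u|² 4πr² dr over r ≤ 2.3a.
Normalization gives A² = 1/(3·π·a^5).
Let t = r/a; then A², 4π and the length scale all cancel, so P = ∫_{0}^{2.3} t^4·e^(-2·t) dt ÷ ∫_{0}^{∞} t^4·e^(-2·t) dt.
Using ∫ t^4·e^(-2·t) dt = -(t^4/2 + t^3 + 3·t^2/2 + 3·t/2 + 3/4)·e^(-2·t), the numerator is ≈ 0.36507 and the denominator is 3/4.
The region integral divided by the full integral gives P = 0.4868.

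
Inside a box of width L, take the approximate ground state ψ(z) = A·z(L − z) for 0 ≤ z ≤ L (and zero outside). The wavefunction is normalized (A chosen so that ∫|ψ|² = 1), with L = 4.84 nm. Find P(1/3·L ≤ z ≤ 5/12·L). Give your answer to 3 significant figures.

P ≈ 0.137

P = ∫_{1/3·L}^{5/12·L} |ψ(z)|² dz.
With A² fixed by ∫|ψ|² = 1, i.e. A² = (L^5/30)^(−1), substitute and integrate.
Let u = z/L; then A² and the length scale cancel, so P = ∫_{1/3}^{5/12} u^2·(1 - u)^2 du ÷ ∫_{0}^{1} u^2·(1 - u)^2 du.
With ∫ u^2·(1 - u)^2 du = u^3·(6·u^2 - 15·u + 10)/30 + C, the region integral is ≈ 0.0045581 and the full one is 1/30.
This works out to P = 0.1367.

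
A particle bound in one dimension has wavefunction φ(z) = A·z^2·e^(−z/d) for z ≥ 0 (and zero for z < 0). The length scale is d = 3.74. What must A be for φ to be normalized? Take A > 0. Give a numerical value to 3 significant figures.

The normalization condition is ∫|φ|² dz = 1 from 0 to ∞.
Using ∫₀^∞ zⁿ e^(−αz) dz = n!/αⁿ⁺¹, the integral (without the A² prefactor) comes out to 3·d^5/4.
Setting this equal to 1 gives A² = 1/(3·d^5/4).
With d = 3.74: A² = 0.001822 and A = 0.04269.

A ≈ 0.0427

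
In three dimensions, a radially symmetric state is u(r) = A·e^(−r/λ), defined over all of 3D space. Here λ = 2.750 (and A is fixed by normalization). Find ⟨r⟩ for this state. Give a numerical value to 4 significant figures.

⟨r⟩ = ∫ r |u|² 4πr² dr over the full domain.
Evaluating both integrals, ⟨r⟩ = 3·λ/2.
Putting λ = 2.750 gives 4.1250.

⟨r⟩ ≈ 4.125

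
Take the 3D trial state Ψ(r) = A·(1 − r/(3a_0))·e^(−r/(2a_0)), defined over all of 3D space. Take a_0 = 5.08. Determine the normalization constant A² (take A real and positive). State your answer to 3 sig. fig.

The normalization condition is ∫|Ψ|² 4πr² dr = 1 from 0 to ∞.
In 3D with spherical symmetry the volume element is 4πr² dr.
With ∫₀^∞ r^4 e^(−αr) dr = 4!/α^5, with Ψ = A·(1 − r/(3a_0))·e^(−r/(2a_0)), the integral evaluates to A²·[8·π·a_0^3/3].
So A² = (8·π·a_0^3/3)^(−1).
Plugging in a_0 = 5.08 yields A = 0.03017.

A^2 ≈ 0.000911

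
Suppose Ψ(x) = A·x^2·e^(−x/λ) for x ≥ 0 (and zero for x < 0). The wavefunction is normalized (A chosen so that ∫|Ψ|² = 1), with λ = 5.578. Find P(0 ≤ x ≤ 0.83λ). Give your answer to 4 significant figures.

P ≈ 0.02714

P = ∫_{0}^{0.83λ} |Ψ(x)|² dx.
Since A² = 1/(3·λ^5/4), this is the region integral divided by the full normalization integral.
In terms of u = x/λ (A² and the length scale cancel between numerator and denominator), P = [∫_{0}^{0.83} u^4·e^(-2·u) du] / [∫_{0}^{∞} u^4·e^(-2·u) du].
With ∫ u^4·e^(-2·u) du = -(u^4/2 + u^3 + 3·u^2/2 + 3·u/2 + 3/4)·e^(-2·u) + C, the region integral is ≈ 0.0203552 and the full one is 3/4.
Evaluating gives P = 0.027140.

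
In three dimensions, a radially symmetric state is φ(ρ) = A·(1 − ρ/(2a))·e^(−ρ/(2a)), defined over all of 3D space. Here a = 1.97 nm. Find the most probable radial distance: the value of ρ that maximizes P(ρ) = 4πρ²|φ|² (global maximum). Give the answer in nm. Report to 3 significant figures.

ρ ≈ 10.3 nm

Differentiate P(ρ) = 4πρ²|φ|² with respect to ρ and set to zero.
This gives ρ = a·(√(5) + 3).
With a = 1.97, the most probable radial distance is 10.32 nm.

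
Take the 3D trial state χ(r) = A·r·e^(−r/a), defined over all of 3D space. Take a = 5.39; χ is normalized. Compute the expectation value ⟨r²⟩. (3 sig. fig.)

⟨r^2⟩ ≈ 218

⟨r²⟩ = ∫ r^2 |χ|² 4πr² dr over the full domain.
Recall ∫₀^∞ r^m e^(−r/β) dr = m!·β^(m+1), since the A² factors cancel between numerator and denominator, ⟨r²⟩ = 15·a^2/2.
Putting a = 5.39 gives 217.9.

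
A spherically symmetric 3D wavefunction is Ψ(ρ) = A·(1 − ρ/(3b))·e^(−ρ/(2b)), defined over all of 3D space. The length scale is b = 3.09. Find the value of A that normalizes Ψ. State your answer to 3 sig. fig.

Normalization requires ∫|Ψ|² 4πρ² dρ = 1, integrated from 0 to ∞.
The angular integral contributes 4π, leaving ∫₀^∞ ρ²|Ψ|² dρ.
Recall ∫₀^∞ ρ^m e^(−ρ/β) dρ = m!·β^(m+1), the integral (without the A² prefactor) comes out to 8·π·b^3/3.
Hence A² = 1/[8·π·b^3/3].
Plugging in b = 3.09 yields A = 0.06361.

A ≈ 0.0636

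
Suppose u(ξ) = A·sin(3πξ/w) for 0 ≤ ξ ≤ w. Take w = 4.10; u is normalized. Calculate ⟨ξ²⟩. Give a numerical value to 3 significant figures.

By definition ⟨ξ²⟩ = ∫ ξ^2 |u(ξ)|² dξ.
Since the A² factors cancel between numerator and denominator, ⟨ξ²⟩ = -w^2/(18·π^2) + w^2/3.
With w = 4.10, ⟨ξ^2⟩ = 5.509.

⟨ξ^2⟩ ≈ 5.51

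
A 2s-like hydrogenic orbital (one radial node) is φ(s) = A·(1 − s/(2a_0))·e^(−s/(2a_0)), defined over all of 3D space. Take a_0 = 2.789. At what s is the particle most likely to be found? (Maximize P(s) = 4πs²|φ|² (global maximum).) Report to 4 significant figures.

Differentiate P(s) = 4πs²|φ|² with respect to s and set to zero.
Solving yields s = a_0·(√(5) + 3).
With a_0 = 2.789, the most probable radial distance is 14.603.

s ≈ 14.60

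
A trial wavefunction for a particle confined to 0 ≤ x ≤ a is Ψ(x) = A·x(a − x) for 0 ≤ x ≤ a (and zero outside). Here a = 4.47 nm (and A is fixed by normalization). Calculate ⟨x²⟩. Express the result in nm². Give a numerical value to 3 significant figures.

⟨x²⟩ = ∫ x^2 |Ψ|² dx over the full domain.
The ratio of the moment integral to the normalization integral gives ⟨x²⟩ = 2·a^2/7.
With a = 4.47, ⟨x^2⟩ = 5.709.

⟨x^2⟩ ≈ 5.71 nm^2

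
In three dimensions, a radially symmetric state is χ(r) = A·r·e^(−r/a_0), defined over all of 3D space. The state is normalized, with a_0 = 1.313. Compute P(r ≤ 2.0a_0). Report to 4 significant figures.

P ≈ 0.3712

P = ∫ |χ|² 4πr² dr over r ≤ 2.0a_0.
The full normalization integral is A²·[3·π·a_0^5] = 1, fixing A².
Substituting u = r/a_0, A², 4π and the length scale all cancel in the ratio: P = ∫_{0}^{2.0} u^4·e^(-2·u) du / ∫_{0}^{∞} u^4·e^(-2·u) du.
Using ∫ u^4·e^(-2·u) du = -(u^4/2 + u^3 + 3·u^2/2 + 3·u/2 + 3/4)·e^(-2·u), the numerator is 3/4 - 103·e^(-4)/4 and the denominator is 3/4.
This evaluates to P = 0.37116.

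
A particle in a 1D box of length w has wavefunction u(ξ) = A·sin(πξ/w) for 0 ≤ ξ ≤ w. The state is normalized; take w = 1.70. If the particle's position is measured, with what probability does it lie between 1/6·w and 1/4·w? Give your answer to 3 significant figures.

P = ∫_{1/6·w}^{1/4·w} |u(ξ)|² dξ.
With A² fixed by ∫|u|² = 1, i.e. A² = (w/2)^(−1), substitute and integrate.
In terms of t = ξ/w (A² and the length scale cancel between numerator and denominator), P = [∫_{1/6}^{1/4} sin(π·t)^2 dt] / [∫_{0}^{1} sin(π·t)^2 dt].
Using ∫ sin(π·t)^2 dt = t/2 - sin(2·π·t)/(4·π), the numerator is -1/(4·π) + 1/24 + √(3)/(8·π) and the denominator is 1/2.
The result is P = (-6 + π + 3·√(3))/(12·π).

P ≈ 0.0620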